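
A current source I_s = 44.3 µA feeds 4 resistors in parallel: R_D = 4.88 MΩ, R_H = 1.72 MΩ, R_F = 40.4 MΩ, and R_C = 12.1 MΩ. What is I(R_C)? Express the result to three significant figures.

Total conductance ΣG = 1/4.88 + 1/1.72 + 1/40.4 + 1/12.1 = 0.8937 (units of 1/MΩ).
By the current-divider rule, I = I_s · G_k/ΣG = 44.3 × 0.09247 = 4.097 µA.

I ≈ 4.10 µA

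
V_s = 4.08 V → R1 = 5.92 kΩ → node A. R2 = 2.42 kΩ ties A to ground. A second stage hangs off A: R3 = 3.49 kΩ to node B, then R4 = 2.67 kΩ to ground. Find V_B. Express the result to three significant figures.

V_B ≈ 0.401 V

Node A sees R2 in parallel with the series input of stage 2, R3 + R4 = 6.160 kΩ.
R2 ‖ (R3+R4) = 1.737 kΩ.
So V_A = 4.08 × 0.2269 = 0.9257 V.
Then the unloaded second divider: V_B = V_A × R4/(R3+R4) = 0.9257 × 0.4334 = 0.4013 V.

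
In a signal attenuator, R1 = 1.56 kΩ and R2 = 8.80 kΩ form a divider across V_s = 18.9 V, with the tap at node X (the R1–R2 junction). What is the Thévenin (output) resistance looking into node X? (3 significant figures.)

With V_s suppressed (replaced by a short), R_th = R1 ‖ R2 = (1.560 × 8.80)/(1.560 + 8.80) = 1.325 kΩ.

R_th ≈ 1.33 kΩ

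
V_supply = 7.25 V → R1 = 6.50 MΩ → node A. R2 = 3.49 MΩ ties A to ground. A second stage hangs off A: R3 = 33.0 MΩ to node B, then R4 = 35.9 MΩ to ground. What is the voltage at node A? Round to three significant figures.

V_A ≈ 2.45 V

Node A sees R2 in parallel with the series input of stage 2, R3 + R4 = 68.90 MΩ.
Effective lower resistance at A: R2 ‖ 68.90 = 3.322 MΩ.
V_A = 7.25 × 3.322/(6.50 + 3.322) = 2.452 V.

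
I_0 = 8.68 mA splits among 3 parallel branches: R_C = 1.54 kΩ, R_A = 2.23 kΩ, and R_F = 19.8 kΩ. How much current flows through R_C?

ΣG = 1/1.54 + 1/2.23 + 1/19.8 = 1.148.
By the current-divider rule, I = I_0 · G_k/ΣG = 8.68 × 0.5655 = 4.909 mA.

I ≈ 4.91 mA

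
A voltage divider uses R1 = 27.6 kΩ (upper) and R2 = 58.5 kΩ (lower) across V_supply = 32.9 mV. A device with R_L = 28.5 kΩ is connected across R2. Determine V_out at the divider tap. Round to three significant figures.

R2 ‖ R_L = (58.5 × 28.5)/(58.5 + 28.5) = 19.16 kΩ.
Now apply the divider: V_out = 32.9 × 0.4098 = 13.48 mV.

V_out ≈ 13.5 mV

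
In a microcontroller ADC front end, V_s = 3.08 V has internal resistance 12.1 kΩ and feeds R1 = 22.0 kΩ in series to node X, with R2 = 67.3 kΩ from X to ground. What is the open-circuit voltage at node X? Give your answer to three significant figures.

V_th ≈ 2.04 V

R1' = 12.1 + 22.0 = 34.10 kΩ (source resistance + R1).
With X open, the divider is unloaded: V_th = 3.08 × 67.3/101.4 = 2.044 V.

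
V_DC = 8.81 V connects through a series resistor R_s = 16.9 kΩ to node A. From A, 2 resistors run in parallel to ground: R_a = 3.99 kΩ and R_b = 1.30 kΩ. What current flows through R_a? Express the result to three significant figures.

I ≈ 0.121 mA

Combine the parallel branches: R_p = (1/3.99 + 1/1.30)⁻¹ = 0.9805 kΩ.
V_A = 8.81 × 0.9805/17.88 = 0.4831 V.
Branch current I = V_A/R_a = 0.4831/3.99 = 0.1211 mA.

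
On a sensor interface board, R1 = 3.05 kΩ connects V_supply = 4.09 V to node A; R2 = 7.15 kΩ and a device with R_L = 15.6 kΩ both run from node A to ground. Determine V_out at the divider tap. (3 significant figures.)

First combine the lower leg with the load: R2 ‖ R_L = 4.903 kΩ.
Then V_out = V_supply · R2'/(R1 + R2') = 4.09 × 4.903/7.953 = 2.521 V.

V_out ≈ 2.52 V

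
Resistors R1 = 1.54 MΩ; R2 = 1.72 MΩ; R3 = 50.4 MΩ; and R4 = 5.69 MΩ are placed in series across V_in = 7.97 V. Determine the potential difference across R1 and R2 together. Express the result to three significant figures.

V ≈ 0.438 V

ΣR = 1.54 + 1.72 + 50.4 + 5.69 = 59.35 MΩ.
R_{R1..R2} = 1.54 + 1.72 = 3.260 MΩ.
Voltage divider: V = V_in · (3.260 / 59.35) = 7.97 × 0.05493 = 0.4378 V.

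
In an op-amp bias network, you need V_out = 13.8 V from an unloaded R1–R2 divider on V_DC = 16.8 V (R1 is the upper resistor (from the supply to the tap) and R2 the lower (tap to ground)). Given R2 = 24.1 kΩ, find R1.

R1 ≈ 5.24 kΩ

V_out/V_DC = R2/(R1+R2) = 0.8214.
R1 = R2·(1/k − 1) = 24.1 × 0.2174 = 5.239 kΩ.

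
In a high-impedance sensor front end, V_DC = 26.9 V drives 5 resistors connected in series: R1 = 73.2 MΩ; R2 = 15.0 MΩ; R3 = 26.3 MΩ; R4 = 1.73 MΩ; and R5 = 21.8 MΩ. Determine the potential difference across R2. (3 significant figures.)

V ≈ 2.92 V

Series total: ΣR = 73.2 + 15.0 + 26.3 + 1.73 + 21.8 = 138.0 MΩ.
Voltage divider: V = V_DC · (15.00 / 138.0) = 26.9 × 0.1087 = 2.923 V.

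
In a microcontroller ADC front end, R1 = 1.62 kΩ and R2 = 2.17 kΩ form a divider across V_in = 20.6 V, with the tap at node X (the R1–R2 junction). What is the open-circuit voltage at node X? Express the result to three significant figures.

With X open, the divider is unloaded: V_th = 20.6 × 2.17/3.790 = 11.79 V.

V_th ≈ 11.8 V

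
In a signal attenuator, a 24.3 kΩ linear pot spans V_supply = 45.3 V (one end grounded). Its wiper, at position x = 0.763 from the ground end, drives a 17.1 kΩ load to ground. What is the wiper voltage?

Split the track: R_lower = x·R_p = 18.54 kΩ, R_upper = (1−x)·R_p = 5.759 kΩ.
(x·R_p) ‖ R_L = 8.896 kΩ.
Then V_out = V_supply · 8.896/(5.759 + 8.896) = 27.50 V.

V_out ≈ 27.5 V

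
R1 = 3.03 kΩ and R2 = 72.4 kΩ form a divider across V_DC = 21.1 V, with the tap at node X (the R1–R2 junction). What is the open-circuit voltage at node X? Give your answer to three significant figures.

Open-circuit (no load on X): V_th = V_DC · R2/(R1 + R2) = 21.1 × 72.4/(3.030 + 72.4) = 20.25 V.

V_th ≈ 20.3 V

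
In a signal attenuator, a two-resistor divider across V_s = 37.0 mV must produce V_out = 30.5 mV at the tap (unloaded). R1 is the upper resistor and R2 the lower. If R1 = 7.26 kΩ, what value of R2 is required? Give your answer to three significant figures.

R2 ≈ 34.1 kΩ

V_out/V_s = R2/(R1+R2) = 0.8243.
R2 = R1 · 0.8243/(1 − 0.8243) = 34.07 kΩ.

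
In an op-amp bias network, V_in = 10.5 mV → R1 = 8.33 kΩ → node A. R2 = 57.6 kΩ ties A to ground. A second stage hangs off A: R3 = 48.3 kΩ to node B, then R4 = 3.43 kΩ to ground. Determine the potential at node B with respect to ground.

The second stage (R3 + R4 = 51.73 kΩ) loads node A in parallel with R2.
R2 ‖ (R3+R4) = 27.25 kΩ.
First divider: V_A = V_in · 27.25/(8.33 + 27.25) = 8.042 mV.
V_B = V_A × 0.06631 = 0.5332 mV.

V_B ≈ 0.533 mV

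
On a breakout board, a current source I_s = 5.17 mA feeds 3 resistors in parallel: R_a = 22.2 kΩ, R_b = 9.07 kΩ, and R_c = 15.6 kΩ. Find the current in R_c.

I ≈ 1.51 mA

ΣG = 1/22.2 + 1/9.07 + 1/15.6 = 0.2194.
By the current-divider rule, I = I_s · G_k/ΣG = 5.17 × 0.2922 = 1.511 mA.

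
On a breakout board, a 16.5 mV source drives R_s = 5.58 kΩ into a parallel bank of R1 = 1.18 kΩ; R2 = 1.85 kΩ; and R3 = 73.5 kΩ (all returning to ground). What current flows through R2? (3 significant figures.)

I ≈ 1.01 µA

Combine the parallel branches: R_p = (1/1.18 + 1/1.85 + 1/73.5)⁻¹ = 0.7135 kΩ.
V_A = 16.5 × 0.7135/6.293 = 1.871 mV.
I(R2) = V_A / R2 = 1.871/1.85 = 1.011 µA.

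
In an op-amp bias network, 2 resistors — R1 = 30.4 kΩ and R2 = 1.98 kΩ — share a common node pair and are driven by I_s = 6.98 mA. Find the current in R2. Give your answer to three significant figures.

With just two branches, the current splits inversely with resistance.
So I = 6.98 × 30.4/32.38 = 6.553 mA.

I ≈ 6.55 mA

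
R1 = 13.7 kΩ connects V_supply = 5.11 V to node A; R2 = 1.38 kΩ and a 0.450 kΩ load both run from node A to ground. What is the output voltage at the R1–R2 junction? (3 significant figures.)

The load sits in parallel with R2, giving an effective lower resistance R2' = R2·R_L/(R2+R_L) = 0.3393 kΩ.
Voltage divider with the loaded lower leg: V_out = 5.11 × 0.3393/(13.7 + 0.3393) = 5.11 × 0.02417 = 0.1235 V.

V_out ≈ 0.124 V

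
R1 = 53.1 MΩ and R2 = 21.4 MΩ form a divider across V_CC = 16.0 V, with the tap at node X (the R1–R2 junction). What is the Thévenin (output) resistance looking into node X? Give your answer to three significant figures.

R_th ≈ 15.3 MΩ

Looking into X with the source shorted: R_th = R1·R2/(R1+R2) = 53.10 × 21.4/74.50 = 15.25 MΩ.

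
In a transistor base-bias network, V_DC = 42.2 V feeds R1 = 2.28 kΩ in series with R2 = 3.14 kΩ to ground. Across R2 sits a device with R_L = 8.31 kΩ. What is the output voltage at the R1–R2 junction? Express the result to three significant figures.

The load sits in parallel with R2, giving an effective lower resistance R2' = R2·R_L/(R2+R_L) = 2.279 kΩ.
Voltage divider with the loaded lower leg: V_out = 42.2 × 2.279/(2.28 + 2.279) = 42.2 × 0.4999 = 21.09 V.

V_out ≈ 21.1 V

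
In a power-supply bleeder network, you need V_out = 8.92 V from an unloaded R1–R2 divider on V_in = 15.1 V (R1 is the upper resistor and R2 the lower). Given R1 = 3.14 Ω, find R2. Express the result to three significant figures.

R2 ≈ 4.53 Ω

Required fraction k = V_out/V_in = 0.5907.
So R2 = R1 · V_out/(V_in − V_out) = 3.14 × 8.92/(15.1 − 8.92) = 3.14 × 1.443 = 4.532 Ω.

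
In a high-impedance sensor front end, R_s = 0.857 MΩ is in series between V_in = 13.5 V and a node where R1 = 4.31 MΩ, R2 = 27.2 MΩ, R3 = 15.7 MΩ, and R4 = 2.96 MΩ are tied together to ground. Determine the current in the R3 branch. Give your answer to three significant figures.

I ≈ 0.546 µA

Equivalent of the parallel group: R_p = 1.492 MΩ.
Node voltage V_A = V_in · R_p/(R_s + R_p) = 13.5 × 0.6351 = 8.574 V.
I(R3) = V_A / R3 = 8.574/15.7 = 0.5461 µA.
(Equivalently: I_total = 5.748 µA, then current-divider fraction G_k/ΣG = 0.09502.)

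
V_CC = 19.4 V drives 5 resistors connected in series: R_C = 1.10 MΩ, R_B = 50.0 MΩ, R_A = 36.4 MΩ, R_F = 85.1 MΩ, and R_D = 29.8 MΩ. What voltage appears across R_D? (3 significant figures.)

Series total: ΣR = 1.10 + 50.0 + 36.4 + 85.1 + 29.8 = 202.4 MΩ.
Voltage divider: V = V_CC · (29.80 / 202.4) = 19.4 × 0.1472 = 2.856 V.

V ≈ 2.86 V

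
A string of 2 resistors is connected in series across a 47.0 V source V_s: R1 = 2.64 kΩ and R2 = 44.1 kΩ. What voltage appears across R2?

V ≈ 44.3 V

Total series resistance ΣR = 2.64 + 44.1 = 46.74 kΩ.
By the voltage-divider rule, V = 47.0 × 44.10/46.74 = 44.35 V.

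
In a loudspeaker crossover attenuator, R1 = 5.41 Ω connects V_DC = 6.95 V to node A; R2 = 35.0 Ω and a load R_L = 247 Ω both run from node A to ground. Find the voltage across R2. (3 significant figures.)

First combine the lower leg with the load: R2 ‖ R_L = 30.66 Ω.
Voltage divider with the loaded lower leg: V_out = 6.95 × 30.66/(5.41 + 30.66) = 6.95 × 0.8500 = 5.907 V.
(Unloaded it would be 6.02 V; the load pulls it down.)

V_out ≈ 5.91 V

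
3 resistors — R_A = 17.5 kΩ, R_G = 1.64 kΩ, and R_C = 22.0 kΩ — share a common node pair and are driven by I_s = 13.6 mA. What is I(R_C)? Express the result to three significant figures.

I ≈ 0.868 mA

ΣG = 1/17.5 + 1/1.64 + 1/22.0 = 0.7124.
R_C takes the fraction G_k/ΣG = 0.04545/0.7124 = 0.06381, so I = 13.6 × 0.06381 = 0.8678 mA.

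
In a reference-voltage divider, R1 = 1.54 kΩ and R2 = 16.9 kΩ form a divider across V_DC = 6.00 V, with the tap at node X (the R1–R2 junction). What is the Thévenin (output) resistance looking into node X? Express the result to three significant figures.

R_th ≈ 1.41 kΩ

With V_DC suppressed (replaced by a short), R_th = R1 ‖ R2 = (1.540 × 16.9)/(1.540 + 16.9) = 1.411 kΩ.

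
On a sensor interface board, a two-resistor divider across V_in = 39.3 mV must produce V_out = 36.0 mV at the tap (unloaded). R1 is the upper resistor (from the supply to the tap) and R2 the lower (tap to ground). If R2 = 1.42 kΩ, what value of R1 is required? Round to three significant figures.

The divider ratio is R2/(R1+R2) = 36.0/39.3 = 0.9160.
R1 = R2·(1/k − 1) = 1.42 × 0.09167 = 0.1302 kΩ.

R1 ≈ 0.130 kΩ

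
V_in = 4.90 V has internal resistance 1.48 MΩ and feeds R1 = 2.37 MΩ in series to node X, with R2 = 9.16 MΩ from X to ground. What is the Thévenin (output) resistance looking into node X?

R_th ≈ 2.71 MΩ

R1' = 1.48 + 2.37 = 3.850 MΩ (source resistance + R1).
With V_in suppressed (replaced by a short), R_th = R1' ‖ R2 = (3.850 × 9.16)/(3.850 + 9.16) = 2.711 MΩ.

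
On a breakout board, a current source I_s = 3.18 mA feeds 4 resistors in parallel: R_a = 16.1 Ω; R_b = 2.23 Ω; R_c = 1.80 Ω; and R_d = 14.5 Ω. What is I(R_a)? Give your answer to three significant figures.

I ≈ 0.174 mA

Conductances: ΣG = 1/16.1 + 1/2.23 + 1/1.80 + 1/14.5 = 1.135 (1/Ω).
By the current-divider rule, I = I_s · G_k/ΣG = 3.18 × 0.05472 = 0.1740 mA.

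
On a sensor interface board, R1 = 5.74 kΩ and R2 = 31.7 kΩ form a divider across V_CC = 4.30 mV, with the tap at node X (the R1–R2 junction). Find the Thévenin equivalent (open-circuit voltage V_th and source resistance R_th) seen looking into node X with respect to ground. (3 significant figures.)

With X open, the divider is unloaded: V_th = 4.30 × 31.7/37.44 = 3.641 mV.
Zeroing V_CC shorts the top of R1 to ground, so R_th = R1 ‖ R2 = 4.860 kΩ.

V_th ≈ 3.64 mV, R_th ≈ 4.86 kΩ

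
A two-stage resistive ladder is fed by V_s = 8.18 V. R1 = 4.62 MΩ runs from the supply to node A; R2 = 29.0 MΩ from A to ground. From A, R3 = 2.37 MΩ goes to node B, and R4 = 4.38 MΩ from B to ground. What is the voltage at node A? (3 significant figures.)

V_A ≈ 4.44 V

Node A sees R2 in parallel with the series input of stage 2, R3 + R4 = 6.750 MΩ.
R2 ‖ (R3+R4) = 5.476 MΩ.
First divider: V_A = V_s · 5.476/(4.62 + 5.476) = 4.437 V.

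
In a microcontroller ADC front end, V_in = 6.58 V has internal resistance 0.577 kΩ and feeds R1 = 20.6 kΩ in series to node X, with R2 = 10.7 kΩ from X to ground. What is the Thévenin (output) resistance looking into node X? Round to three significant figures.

R1' = 0.577 + 20.6 = 21.18 kΩ (source resistance + R1).
Looking into X with the source shorted: R_th = R1'·R2/(R1'+R2) = 21.18 × 10.7/31.88 = 7.108 kΩ.

R_th ≈ 7.11 kΩ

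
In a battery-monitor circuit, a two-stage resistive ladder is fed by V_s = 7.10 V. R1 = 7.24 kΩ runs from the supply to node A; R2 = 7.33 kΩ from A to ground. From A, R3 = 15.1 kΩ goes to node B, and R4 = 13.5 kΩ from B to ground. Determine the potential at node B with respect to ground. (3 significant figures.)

V_B ≈ 1.50 V

The second stage (R3 + R4 = 28.60 kΩ) loads node A in parallel with R2.
Effective lower resistance at A: R2 ‖ 28.60 = 5.835 kΩ.
V_A = 7.10 × 5.835/(7.24 + 5.835) = 3.168 V.
V_B = V_A × 0.4720 = 1.496 V.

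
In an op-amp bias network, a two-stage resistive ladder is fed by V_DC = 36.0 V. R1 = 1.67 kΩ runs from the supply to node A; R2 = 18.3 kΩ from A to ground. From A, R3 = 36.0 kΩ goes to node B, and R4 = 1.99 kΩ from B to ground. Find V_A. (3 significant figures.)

V_A ≈ 31.7 V

Node A sees R2 in parallel with the series input of stage 2, R3 + R4 = 37.99 kΩ.
Effective lower resistance at A: R2 ‖ 37.99 = 12.35 kΩ.
So V_A = 36.0 × 0.8809 = 31.71 V.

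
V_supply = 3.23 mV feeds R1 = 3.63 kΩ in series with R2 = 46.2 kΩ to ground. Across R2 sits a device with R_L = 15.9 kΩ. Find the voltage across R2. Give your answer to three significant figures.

V_out ≈ 2.47 mV

R2 ‖ R_L = (46.2 × 15.9)/(46.2 + 15.9) = 11.83 kΩ.
Voltage divider with the loaded lower leg: V_out = 3.23 × 11.83/(3.63 + 11.83) = 3.23 × 0.7652 = 2.472 mV.
(Unloaded it would be 2.99 mV; the load pulls it down.)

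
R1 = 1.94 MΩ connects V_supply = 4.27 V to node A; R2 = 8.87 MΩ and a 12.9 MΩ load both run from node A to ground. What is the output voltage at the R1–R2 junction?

V_out ≈ 3.12 V

First combine the lower leg with the load: R2 ‖ R_L = 5.256 MΩ.
Then V_out = V_supply · R2'/(R1 + R2') = 4.27 × 5.256/7.196 = 3.119 V.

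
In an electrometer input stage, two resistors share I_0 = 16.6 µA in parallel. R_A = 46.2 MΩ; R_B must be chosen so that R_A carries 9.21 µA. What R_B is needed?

R_B ≈ 57.6 MΩ

The fraction through R_A equals R_B/(R_A+R_B).
With f = 0.5548, R_B = R_A · f/(1−f) = 46.2 × 1.246 = 57.58 MΩ.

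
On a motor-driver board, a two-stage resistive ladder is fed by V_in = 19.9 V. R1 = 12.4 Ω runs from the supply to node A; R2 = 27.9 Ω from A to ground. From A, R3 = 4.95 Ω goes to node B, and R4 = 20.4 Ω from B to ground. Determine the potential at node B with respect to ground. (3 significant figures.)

The second stage (R3 + R4 = 25.35 Ω) loads node A in parallel with R2.
R2 ‖ (R3+R4) = 13.28 Ω.
V_A = 19.9 × 13.28/(12.4 + 13.28) = 10.29 V.
V_B = V_A × 0.8047 = 8.282 V.

V_B ≈ 8.28 V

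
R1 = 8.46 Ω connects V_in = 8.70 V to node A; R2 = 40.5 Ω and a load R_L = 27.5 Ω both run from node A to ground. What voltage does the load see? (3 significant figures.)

V_out ≈ 5.74 V

First combine the lower leg with the load: R2 ‖ R_L = 16.38 Ω.
Now apply the divider: V_out = 8.70 × 0.6594 = 5.737 V.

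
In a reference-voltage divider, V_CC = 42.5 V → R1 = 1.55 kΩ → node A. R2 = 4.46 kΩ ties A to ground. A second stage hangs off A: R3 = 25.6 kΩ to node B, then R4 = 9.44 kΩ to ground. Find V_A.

The second stage (R3 + R4 = 35.04 kΩ) loads node A in parallel with R2.
Effective lower resistance at A: R2 ‖ 35.04 = 3.956 kΩ.
V_A = 42.5 × 3.956/(1.55 + 3.956) = 30.54 V.

V_A ≈ 30.5 V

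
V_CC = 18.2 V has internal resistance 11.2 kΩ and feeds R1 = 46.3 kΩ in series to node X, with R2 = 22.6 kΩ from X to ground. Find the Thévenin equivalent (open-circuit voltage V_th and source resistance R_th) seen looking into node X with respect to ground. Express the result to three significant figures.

V_th ≈ 5.14 V, R_th ≈ 16.2 kΩ

R1' = 11.2 + 46.3 = 57.50 kΩ (source resistance + R1).
Open-circuit (no load on X): V_th = V_CC · R2/(R1' + R2) = 18.2 × 22.6/(57.50 + 22.6) = 5.135 V.
Zeroing V_CC shorts the top of R1' to ground, so R_th = R1' ‖ R2 = 16.22 kΩ.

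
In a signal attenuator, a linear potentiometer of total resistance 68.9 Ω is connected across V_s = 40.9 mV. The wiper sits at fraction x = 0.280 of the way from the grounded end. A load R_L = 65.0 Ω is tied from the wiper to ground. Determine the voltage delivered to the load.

The pot divides into 49.61 Ω above the wiper and 19.29 Ω below.
R_L loads the lower segment: effective lower R = 14.88 Ω.
Then V_out = V_s · 14.88/(49.61 + 14.88) = 9.436 mV.

V_out ≈ 9.44 mV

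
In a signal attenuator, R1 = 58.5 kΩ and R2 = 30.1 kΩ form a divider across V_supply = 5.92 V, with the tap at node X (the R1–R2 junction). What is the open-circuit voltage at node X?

V_th ≈ 2.01 V

V_th is the unloaded tap voltage: V_supply · R2/(R1+R2) = 5.92 × 0.3397 = 2.011 V.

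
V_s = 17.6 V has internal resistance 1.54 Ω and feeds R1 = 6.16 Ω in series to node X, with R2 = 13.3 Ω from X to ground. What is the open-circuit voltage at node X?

R1' = 1.54 + 6.16 = 7.700 Ω (source resistance + R1).
V_th is the unloaded tap voltage: V_s · R2/(R1'+R2) = 17.6 × 0.6333 = 11.15 V.

V_th ≈ 11.1 V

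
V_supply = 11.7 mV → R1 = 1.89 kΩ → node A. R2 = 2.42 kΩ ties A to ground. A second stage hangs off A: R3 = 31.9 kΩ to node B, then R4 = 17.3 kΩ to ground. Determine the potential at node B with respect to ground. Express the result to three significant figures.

Node A sees R2 in parallel with the series input of stage 2, R3 + R4 = 49.20 kΩ.
Effective lower resistance at A: R2 ‖ 49.20 = 2.307 kΩ.
First divider: V_A = V_supply · 2.307/(1.89 + 2.307) = 6.431 mV.
Then the unloaded second divider: V_B = V_A × R4/(R3+R4) = 6.431 × 0.3516 = 2.261 mV.

V_B ≈ 2.26 mV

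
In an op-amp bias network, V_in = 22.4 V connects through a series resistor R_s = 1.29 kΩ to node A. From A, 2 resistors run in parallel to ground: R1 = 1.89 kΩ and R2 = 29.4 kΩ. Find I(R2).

I ≈ 0.441 mA

Parallel bank: R_p = 1/(1/1.89 + 1/29.4) = 1.776 kΩ.
V_A by voltage divider: V_A = 22.4 × 1.776/(1.29 + 1.776) = 12.97 V.
Branch current I = V_A/R2 = 12.97/29.4 = 0.4413 mA.
(Equivalently: I_total = 7.306 mA, then current-divider fraction G_k/ΣG = 0.06040.)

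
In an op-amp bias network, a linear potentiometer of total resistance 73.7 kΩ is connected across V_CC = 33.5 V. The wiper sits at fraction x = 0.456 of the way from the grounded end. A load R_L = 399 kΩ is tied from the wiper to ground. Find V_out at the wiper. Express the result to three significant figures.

V_out ≈ 14.6 V

The pot divides into 40.09 kΩ above the wiper and 33.61 kΩ below.
Lower segment in parallel with the load: 33.61 ‖ 399 = 31.00 kΩ.
V_out = 33.5 × 31.00/(40.09 + 31.00) = 14.61 V.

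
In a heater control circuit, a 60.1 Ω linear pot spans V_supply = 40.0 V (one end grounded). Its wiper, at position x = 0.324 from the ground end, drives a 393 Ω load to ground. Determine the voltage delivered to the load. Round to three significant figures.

V_out ≈ 12.5 V

Lower segment x·R_p = 19.47 Ω; upper segment (1−x)·R_p = 40.63 Ω.
Lower segment in parallel with the load: 19.47 ‖ 393 = 18.55 Ω.
Loaded-divider output: V_out = 40.0 × 0.3135 = 12.54 V.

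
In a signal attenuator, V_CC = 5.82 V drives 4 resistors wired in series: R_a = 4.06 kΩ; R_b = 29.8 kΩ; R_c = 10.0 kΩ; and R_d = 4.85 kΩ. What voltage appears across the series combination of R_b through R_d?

V ≈ 5.33 V

Total series resistance ΣR = 4.06 + 29.8 + 10.0 + 4.85 = 48.71 kΩ.
R_{R_b..R_d} = 29.8 + 10.0 + 4.85 = 44.65 kΩ.
By the voltage-divider rule, V = 5.82 × 44.65/48.71 = 5.335 V.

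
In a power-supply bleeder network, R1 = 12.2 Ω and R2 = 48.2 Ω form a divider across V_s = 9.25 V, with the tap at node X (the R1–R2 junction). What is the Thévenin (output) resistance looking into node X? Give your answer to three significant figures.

With V_s suppressed (replaced by a short), R_th = R1 ‖ R2 = (12.20 × 48.2)/(12.20 + 48.2) = 9.736 Ω.

R_th ≈ 9.74 Ω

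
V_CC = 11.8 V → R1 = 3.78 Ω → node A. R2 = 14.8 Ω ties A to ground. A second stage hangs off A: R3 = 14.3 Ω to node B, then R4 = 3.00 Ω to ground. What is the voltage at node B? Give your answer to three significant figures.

V_B ≈ 1.39 V

Node A sees R2 in parallel with the series input of stage 2, R3 + R4 = 17.30 Ω.
R2 ‖ (R3+R4) = 7.976 Ω.
V_A = 11.8 × 7.976/(3.78 + 7.976) = 8.006 V.
Stage 2 is unloaded, so V_B = V_A · R4/(R3+R4) = 8.006 × 3.00/17.30 = 1.388 V.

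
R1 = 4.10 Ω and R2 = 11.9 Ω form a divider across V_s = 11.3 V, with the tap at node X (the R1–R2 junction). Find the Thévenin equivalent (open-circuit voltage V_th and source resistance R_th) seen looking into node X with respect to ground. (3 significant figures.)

V_th ≈ 8.40 V, R_th ≈ 3.05 Ω

With X open, the divider is unloaded: V_th = 11.3 × 11.9/16.00 = 8.404 V.
With V_s suppressed (replaced by a short), R_th = R1 ‖ R2 = (4.100 × 11.9)/(4.100 + 11.9) = 3.049 Ω.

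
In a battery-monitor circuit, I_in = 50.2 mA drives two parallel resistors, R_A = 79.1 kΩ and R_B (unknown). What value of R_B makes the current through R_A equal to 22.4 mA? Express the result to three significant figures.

R_B ≈ 63.7 kΩ

In a two-way split, I_A/I_in = R_B/(R_A + R_B).
With f = 0.4462, R_B = R_A · f/(1−f) = 79.1 × 0.8058 = 63.74 kΩ.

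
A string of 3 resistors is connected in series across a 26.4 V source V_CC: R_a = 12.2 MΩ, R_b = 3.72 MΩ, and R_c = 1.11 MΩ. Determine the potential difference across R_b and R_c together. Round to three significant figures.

Total series resistance ΣR = 12.2 + 3.72 + 1.11 = 17.03 MΩ.
R_{R_b..R_c} = 3.72 + 1.11 = 4.830 MΩ.
Voltage divider: V = V_CC · (4.830 / 17.03) = 26.4 × 0.2836 = 7.487 V.

V ≈ 7.49 V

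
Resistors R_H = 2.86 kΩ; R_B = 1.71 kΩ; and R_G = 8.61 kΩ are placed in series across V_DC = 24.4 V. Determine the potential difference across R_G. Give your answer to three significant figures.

V ≈ 15.9 V

Total series resistance ΣR = 2.86 + 1.71 + 8.61 = 13.18 kΩ.
Voltage divider: V = V_DC · (8.610 / 13.18) = 24.4 × 0.6533 = 15.94 V.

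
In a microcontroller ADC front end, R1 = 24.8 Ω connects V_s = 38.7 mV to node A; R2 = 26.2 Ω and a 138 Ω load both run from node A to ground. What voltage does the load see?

V_out ≈ 18.2 mV

The load sits in parallel with R2, giving an effective lower resistance R2' = R2·R_L/(R2+R_L) = 22.02 Ω.
Now apply the divider: V_out = 38.7 × 0.4703 = 18.20 mV.
(Unloaded it would be 19.9 mV; the load pulls it down.)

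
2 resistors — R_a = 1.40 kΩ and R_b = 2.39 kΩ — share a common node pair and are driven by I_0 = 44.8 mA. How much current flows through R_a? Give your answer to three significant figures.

Two-branch current divider: I_k = I_0 · R_other/(R_1 + R_2).
So I = 44.8 × 2.39/3.790 = 28.25 mA.

I ≈ 28.3 mA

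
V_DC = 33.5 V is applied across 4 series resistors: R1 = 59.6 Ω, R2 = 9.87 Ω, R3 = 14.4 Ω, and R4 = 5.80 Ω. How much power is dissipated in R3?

Series current I = V_DC/ΣR = 33.5/89.67 = 0.3736 A.
P = I²R = 0.1396 × 14.4 = 2.010 W.

P ≈ 2.01 W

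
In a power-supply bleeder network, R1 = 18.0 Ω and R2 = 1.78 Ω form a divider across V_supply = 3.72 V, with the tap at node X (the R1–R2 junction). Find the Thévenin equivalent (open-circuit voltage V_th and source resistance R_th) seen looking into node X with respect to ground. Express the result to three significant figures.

With X open, the divider is unloaded: V_th = 3.72 × 1.78/19.78 = 0.3348 V.
Zeroing V_supply shorts the top of R1 to ground, so R_th = R1 ‖ R2 = 1.620 Ω.

V_th ≈ 0.335 V, R_th ≈ 1.62 Ω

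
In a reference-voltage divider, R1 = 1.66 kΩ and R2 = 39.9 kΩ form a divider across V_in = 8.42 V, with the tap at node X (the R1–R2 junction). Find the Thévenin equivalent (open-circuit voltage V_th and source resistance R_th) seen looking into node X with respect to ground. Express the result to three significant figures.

Open-circuit (no load on X): V_th = V_in · R2/(R1 + R2) = 8.42 × 39.9/(1.660 + 39.9) = 8.084 V.
With V_in suppressed (replaced by a short), R_th = R1 ‖ R2 = (1.660 × 39.9)/(1.660 + 39.9) = 1.594 kΩ.

V_th ≈ 8.08 V, R_th ≈ 1.59 kΩ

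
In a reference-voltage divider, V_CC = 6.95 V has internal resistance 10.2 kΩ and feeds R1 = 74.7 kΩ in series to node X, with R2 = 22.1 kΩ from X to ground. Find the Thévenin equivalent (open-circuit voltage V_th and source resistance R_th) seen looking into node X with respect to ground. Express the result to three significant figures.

V_th ≈ 1.44 V, R_th ≈ 17.5 kΩ

R1' = 10.2 + 74.7 = 84.90 kΩ (source resistance + R1).
With X open, the divider is unloaded: V_th = 6.95 × 22.1/107.0 = 1.435 V.
Zeroing V_CC shorts the top of R1' to ground, so R_th = R1' ‖ R2 = 17.54 kΩ.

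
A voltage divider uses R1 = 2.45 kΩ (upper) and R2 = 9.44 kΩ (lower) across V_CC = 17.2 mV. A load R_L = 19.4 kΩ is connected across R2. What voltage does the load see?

The load sits in parallel with R2, giving an effective lower resistance R2' = R2·R_L/(R2+R_L) = 6.350 kΩ.
Now apply the divider: V_out = 17.2 × 0.7216 = 12.41 mV.

V_out ≈ 12.4 mV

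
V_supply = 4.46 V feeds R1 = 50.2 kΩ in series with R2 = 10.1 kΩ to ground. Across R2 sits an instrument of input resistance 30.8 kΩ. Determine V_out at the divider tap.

V_out ≈ 0.587 V

R2 ‖ R_L = (10.1 × 30.8)/(10.1 + 30.8) = 7.606 kΩ.
Now apply the divider: V_out = 4.46 × 0.1316 = 0.5868 V.
(Unloaded it would be 0.747 V; the load pulls it down.)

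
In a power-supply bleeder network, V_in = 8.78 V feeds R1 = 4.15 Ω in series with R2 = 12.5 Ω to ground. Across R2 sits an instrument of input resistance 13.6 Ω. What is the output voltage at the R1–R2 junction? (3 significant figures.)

V_out ≈ 5.36 V

R2 ‖ R_L = (12.5 × 13.6)/(12.5 + 13.6) = 6.513 Ω.
Voltage divider with the loaded lower leg: V_out = 8.78 × 6.513/(4.15 + 6.513) = 8.78 × 0.6108 = 5.363 V.
(Unloaded it would be 6.59 V; the load pulls it down.)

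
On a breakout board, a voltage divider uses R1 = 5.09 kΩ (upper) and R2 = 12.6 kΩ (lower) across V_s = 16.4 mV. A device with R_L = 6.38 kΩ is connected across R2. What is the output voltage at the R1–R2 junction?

V_out ≈ 7.45 mV

The load sits in parallel with R2, giving an effective lower resistance R2' = R2·R_L/(R2+R_L) = 4.235 kΩ.
Voltage divider with the loaded lower leg: V_out = 16.4 × 4.235/(5.09 + 4.235) = 16.4 × 0.4542 = 7.449 mV.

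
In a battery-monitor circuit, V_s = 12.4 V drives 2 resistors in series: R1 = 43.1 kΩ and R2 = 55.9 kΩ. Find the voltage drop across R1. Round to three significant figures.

V ≈ 5.40 V

Total series resistance ΣR = 43.1 + 55.9 = 99.00 kΩ.
V = V_s · R/ΣR = 12.4 × 0.4354 = 5.398 V.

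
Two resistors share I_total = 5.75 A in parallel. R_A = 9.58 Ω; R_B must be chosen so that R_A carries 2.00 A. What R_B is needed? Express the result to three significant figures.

R_B ≈ 5.11 Ω

The fraction through R_A equals R_B/(R_A+R_B).
With f = 0.3478, R_B = R_A · f/(1−f) = 9.58 × 0.5333 = 5.109 Ω.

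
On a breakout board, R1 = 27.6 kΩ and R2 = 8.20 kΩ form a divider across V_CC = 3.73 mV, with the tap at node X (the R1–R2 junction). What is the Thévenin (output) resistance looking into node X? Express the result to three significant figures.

R_th ≈ 6.32 kΩ

Zeroing V_CC shorts the top of R1 to ground, so R_th = R1 ‖ R2 = 6.322 kΩ.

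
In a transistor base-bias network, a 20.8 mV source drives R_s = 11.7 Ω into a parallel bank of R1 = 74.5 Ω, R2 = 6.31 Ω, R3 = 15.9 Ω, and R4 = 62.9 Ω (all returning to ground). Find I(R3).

I ≈ 0.333 mA

Combine the parallel branches: R_p = (1/74.5 + 1/6.31 + 1/15.9 + 1/62.9)⁻¹ = 3.989 Ω.
V_A by voltage divider: V_A = 20.8 × 3.989/(11.7 + 3.989) = 5.288 mV.
Branch current I = V_A/R3 = 5.288/15.9 = 0.3326 mA.
(Check via current divider: I_total = 1.326 mA; share G_k/ΣG = 0.2509 → same result.)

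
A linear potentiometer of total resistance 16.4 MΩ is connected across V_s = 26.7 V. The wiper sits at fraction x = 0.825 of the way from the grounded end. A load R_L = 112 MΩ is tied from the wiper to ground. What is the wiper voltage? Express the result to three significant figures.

V_out ≈ 21.6 V

The pot divides into 2.870 MΩ above the wiper and 13.53 MΩ below.
Lower segment in parallel with the load: 13.53 ‖ 112 = 12.07 MΩ.
Loaded-divider output: V_out = 26.7 × 0.8079 = 21.57 V.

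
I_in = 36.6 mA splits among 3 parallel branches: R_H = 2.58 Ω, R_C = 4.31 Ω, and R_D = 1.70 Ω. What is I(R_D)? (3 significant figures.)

I ≈ 17.8 mA

Conductances: ΣG = 1/2.58 + 1/4.31 + 1/1.70 = 1.208 (1/Ω).
By the current-divider rule, I = I_in · G_k/ΣG = 36.6 × 0.4870 = 17.82 mA.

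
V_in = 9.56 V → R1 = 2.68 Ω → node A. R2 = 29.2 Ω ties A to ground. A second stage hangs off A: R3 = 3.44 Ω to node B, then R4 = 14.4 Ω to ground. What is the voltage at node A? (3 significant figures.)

V_A ≈ 7.70 V

The second stage (R3 + R4 = 17.84 Ω) loads node A in parallel with R2.
Effective lower resistance at A: R2 ‖ 17.84 = 11.07 Ω.
First divider: V_A = V_in · 11.07/(2.68 + 11.07) = 7.697 V.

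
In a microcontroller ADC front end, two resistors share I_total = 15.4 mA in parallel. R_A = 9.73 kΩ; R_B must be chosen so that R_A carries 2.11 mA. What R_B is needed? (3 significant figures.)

Two-branch current divider: I_A = I_total · R_B/(R_A + R_B).
With f = 0.1370, R_B = R_A · f/(1−f) = 9.73 × 0.1588 = 1.545 kΩ.

R_B ≈ 1.54 kΩ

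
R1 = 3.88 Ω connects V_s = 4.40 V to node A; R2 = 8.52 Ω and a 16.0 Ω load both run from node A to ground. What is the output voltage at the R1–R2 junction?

V_out ≈ 2.59 V

R2 ‖ R_L = (8.52 × 16.0)/(8.52 + 16.0) = 5.560 Ω.
Now apply the divider: V_out = 4.40 × 0.5890 = 2.591 V.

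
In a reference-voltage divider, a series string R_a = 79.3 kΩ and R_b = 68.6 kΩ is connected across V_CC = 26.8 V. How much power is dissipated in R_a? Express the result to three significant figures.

Series current I = V_CC/ΣR = 26.8/147.9 = 0.1812 mA.
P = I²R = 0.03283 × 79.3 = 2.604 mW.

P ≈ 2.60 mW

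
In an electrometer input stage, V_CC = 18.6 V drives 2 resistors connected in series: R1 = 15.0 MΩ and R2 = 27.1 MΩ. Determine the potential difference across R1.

V ≈ 6.63 V

ΣR = 15.0 + 27.1 = 42.10 MΩ.
V = V_CC · R/ΣR = 18.6 × 0.3563 = 6.627 V.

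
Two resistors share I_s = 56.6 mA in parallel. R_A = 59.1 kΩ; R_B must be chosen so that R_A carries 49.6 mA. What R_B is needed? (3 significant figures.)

Two-branch current divider: I_A = I_s · R_B/(R_A + R_B).
With f = 0.8763, R_B = R_A · f/(1−f) = 59.1 × 7.086 = 418.8 kΩ.

R_B ≈ 419 kΩ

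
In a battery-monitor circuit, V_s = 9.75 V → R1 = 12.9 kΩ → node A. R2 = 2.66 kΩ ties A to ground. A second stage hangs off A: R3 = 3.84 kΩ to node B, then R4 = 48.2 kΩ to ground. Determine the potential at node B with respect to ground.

V_B ≈ 1.48 V

Node A sees R2 in parallel with the series input of stage 2, R3 + R4 = 52.04 kΩ.
Effective lower resistance at A: R2 ‖ 52.04 = 2.531 kΩ.
So V_A = 9.75 × 0.1640 = 1.599 V.
Then the unloaded second divider: V_B = V_A × R4/(R3+R4) = 1.599 × 0.9262 = 1.481 V.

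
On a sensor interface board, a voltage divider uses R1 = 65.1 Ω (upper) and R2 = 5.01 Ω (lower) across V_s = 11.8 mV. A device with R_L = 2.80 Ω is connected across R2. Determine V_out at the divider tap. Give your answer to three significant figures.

First combine the lower leg with the load: R2 ‖ R_L = 1.796 Ω.
Then V_out = V_s · R2'/(R1 + R2') = 11.8 × 1.796/66.90 = 0.3168 mV.

V_out ≈ 0.317 mV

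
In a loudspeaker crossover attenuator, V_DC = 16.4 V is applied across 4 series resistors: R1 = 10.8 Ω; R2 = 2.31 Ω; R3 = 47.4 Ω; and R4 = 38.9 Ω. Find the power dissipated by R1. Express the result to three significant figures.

Series current I = V_DC/ΣR = 16.4/99.41 = 0.1650 A.
P(R1) = I²·R1 = (0.1650)² × 10.8 = 0.2939 W.

P ≈ 0.294 W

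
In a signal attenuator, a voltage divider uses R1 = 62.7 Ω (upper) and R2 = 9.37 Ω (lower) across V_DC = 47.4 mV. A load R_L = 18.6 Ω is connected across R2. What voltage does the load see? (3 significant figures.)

The load sits in parallel with R2, giving an effective lower resistance R2' = R2·R_L/(R2+R_L) = 6.231 Ω.
Voltage divider with the loaded lower leg: V_out = 47.4 × 6.231/(62.7 + 6.231) = 47.4 × 0.09040 = 4.285 mV.
(Unloaded it would be 6.16 mV; the load pulls it down.)

V_out ≈ 4.28 mV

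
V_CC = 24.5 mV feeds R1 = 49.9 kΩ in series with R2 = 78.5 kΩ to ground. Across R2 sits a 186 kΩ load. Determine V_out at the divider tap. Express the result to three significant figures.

First combine the lower leg with the load: R2 ‖ R_L = 55.20 kΩ.
Now apply the divider: V_out = 24.5 × 0.5252 = 12.87 mV.

V_out ≈ 12.9 mV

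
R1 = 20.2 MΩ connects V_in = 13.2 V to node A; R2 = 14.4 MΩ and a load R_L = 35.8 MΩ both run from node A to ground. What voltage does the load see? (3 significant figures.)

V_out ≈ 4.45 V

The load sits in parallel with R2, giving an effective lower resistance R2' = R2·R_L/(R2+R_L) = 10.27 MΩ.
Voltage divider with the loaded lower leg: V_out = 13.2 × 10.27/(20.2 + 10.27) = 13.2 × 0.3370 = 4.449 V.
(Unloaded it would be 5.49 V; the load pulls it down.)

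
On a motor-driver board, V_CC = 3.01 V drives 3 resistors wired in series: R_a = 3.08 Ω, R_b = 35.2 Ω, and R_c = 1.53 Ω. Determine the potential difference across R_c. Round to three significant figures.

V ≈ 0.116 V

ΣR = 3.08 + 35.2 + 1.53 = 39.81 Ω.
By the voltage-divider rule, V = 3.01 × 1.530/39.81 = 0.1157 V.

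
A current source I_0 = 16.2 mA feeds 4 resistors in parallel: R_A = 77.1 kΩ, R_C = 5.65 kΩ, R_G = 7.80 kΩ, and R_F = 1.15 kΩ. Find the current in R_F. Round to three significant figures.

Conductances: ΣG = 1/77.1 + 1/5.65 + 1/7.80 + 1/1.15 = 1.188 (1/kΩ).
By the current-divider rule, I = I_0 · G_k/ΣG = 16.2 × 0.7321 = 11.86 mA.

I ≈ 11.9 mA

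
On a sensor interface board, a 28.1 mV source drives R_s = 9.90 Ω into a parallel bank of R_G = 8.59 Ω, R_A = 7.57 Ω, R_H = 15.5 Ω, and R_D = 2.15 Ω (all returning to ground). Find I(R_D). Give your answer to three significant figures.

I ≈ 1.50 mA

Combine the parallel branches: R_p = (1/8.59 + 1/7.57 + 1/15.5 + 1/2.15)⁻¹ = 1.285 Ω.
V_A by voltage divider: V_A = 28.1 × 1.285/(9.90 + 1.285) = 3.229 mV.
I(R_D) = V_A / R_D = 3.229/2.15 = 1.502 mA.
(Check via current divider: I_total = 2.512 mA; share G_k/ΣG = 0.5977 → same result.)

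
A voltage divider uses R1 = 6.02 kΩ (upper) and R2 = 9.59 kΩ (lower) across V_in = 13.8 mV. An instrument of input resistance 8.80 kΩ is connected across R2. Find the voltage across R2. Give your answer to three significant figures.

First combine the lower leg with the load: R2 ‖ R_L = 4.589 kΩ.
Then V_out = V_in · R2'/(R1 + R2') = 13.8 × 4.589/10.61 = 5.969 mV.

V_out ≈ 5.97 mV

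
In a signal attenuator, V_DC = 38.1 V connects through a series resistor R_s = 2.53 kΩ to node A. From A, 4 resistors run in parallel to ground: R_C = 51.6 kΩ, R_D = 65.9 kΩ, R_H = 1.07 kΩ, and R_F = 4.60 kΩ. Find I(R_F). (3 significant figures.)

Combine the parallel branches: R_p = (1/51.6 + 1/65.9 + 1/1.07 + 1/4.60)⁻¹ = 0.8428 kΩ.
V_A = 38.1 × 0.8428/3.373 = 9.520 V.
I(R_F) = V_A / R_F = 9.520/4.60 = 2.070 mA.
(Equivalently: I_total = 11.30 mA, then current-divider fraction G_k/ΣG = 0.1832.)

I ≈ 2.07 mA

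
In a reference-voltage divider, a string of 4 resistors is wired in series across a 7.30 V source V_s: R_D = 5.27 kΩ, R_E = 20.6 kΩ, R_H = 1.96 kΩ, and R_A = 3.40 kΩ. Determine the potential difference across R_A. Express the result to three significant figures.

Total series resistance ΣR = 5.27 + 20.6 + 1.96 + 3.40 = 31.23 kΩ.
Voltage divider: V = V_s · (3.400 / 31.23) = 7.30 × 0.1089 = 0.7947 V.

V ≈ 0.795 V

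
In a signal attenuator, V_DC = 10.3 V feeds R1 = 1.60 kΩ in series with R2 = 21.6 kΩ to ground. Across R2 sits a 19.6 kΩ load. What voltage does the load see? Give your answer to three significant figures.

The load sits in parallel with R2, giving an effective lower resistance R2' = R2·R_L/(R2+R_L) = 10.28 kΩ.
Now apply the divider: V_out = 10.3 × 0.8653 = 8.912 V.
(Unloaded it would be 9.59 V; the load pulls it down.)

V_out ≈ 8.91 V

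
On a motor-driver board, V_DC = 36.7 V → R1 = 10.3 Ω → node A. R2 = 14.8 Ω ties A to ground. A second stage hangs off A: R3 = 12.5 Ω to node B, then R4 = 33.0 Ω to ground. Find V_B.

The second stage (R3 + R4 = 45.50 Ω) loads node A in parallel with R2.
Effective lower resistance at A: R2 ‖ 45.50 = 11.17 Ω.
First divider: V_A = V_DC · 11.17/(10.3 + 11.17) = 19.09 V.
V_B = V_A × 0.7253 = 13.85 V.

V_B ≈ 13.8 V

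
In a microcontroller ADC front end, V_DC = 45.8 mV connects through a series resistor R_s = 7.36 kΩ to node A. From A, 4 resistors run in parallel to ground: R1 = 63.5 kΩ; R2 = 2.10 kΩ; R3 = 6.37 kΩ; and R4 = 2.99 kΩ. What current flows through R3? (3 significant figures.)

Equivalent of the parallel group: R_p = 1.017 kΩ.
V_A = 45.8 × 1.017/8.377 = 5.560 mV.
I(R3) = V_A / R3 = 5.560/6.37 = 0.8728 µA.

I ≈ 0.873 µA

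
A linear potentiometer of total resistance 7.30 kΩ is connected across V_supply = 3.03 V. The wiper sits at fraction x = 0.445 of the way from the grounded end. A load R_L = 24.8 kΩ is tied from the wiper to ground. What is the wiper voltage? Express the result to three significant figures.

The pot divides into 4.051 kΩ above the wiper and 3.248 kΩ below.
Lower segment in parallel with the load: 3.248 ‖ 24.8 = 2.872 kΩ.
Then V_out = V_supply · 2.872/(4.051 + 2.872) = 1.257 V.

V_out ≈ 1.26 V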